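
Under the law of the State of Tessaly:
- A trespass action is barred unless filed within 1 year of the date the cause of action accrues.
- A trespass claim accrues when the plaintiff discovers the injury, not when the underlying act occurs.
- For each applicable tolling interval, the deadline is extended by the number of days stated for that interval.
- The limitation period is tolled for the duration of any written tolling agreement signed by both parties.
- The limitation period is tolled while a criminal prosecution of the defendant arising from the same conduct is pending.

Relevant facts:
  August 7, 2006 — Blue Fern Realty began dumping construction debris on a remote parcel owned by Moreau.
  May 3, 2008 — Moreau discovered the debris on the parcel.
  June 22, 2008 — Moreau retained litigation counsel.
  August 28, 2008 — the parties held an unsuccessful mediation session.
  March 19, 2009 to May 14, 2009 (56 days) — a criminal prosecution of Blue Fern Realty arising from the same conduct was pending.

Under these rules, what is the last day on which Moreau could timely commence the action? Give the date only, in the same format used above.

June 28, 2009

The claim did not accrue until Moreau discovered the injury on May 3, 2008; the August 7, 2006 act date does not start the clock under the stated rule.
1 year from May 3, 2008 is May 3, 2009.
The pending criminal prosecution from March 19, 2009 to May 14, 2009 tolled the period for 56 days, extending the deadline to June 28, 2009.
The other events in the timeline have no effect on the limitation period under the stated rules.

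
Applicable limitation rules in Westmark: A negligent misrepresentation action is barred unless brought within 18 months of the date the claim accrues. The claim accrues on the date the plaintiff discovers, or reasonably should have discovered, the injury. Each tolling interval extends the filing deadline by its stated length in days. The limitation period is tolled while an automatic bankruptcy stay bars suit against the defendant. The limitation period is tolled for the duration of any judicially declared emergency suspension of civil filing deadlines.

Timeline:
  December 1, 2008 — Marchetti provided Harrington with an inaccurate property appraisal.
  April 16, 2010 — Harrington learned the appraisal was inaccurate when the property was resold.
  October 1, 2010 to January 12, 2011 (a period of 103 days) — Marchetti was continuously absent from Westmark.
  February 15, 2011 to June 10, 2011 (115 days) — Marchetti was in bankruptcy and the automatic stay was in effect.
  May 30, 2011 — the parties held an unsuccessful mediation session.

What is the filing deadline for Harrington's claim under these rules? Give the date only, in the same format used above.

Accrual is tied to discovery, so the period began on April 16, 2010 rather than on December 1, 2008 when the act occurred.
18 months from April 16, 2010 is October 16, 2011.
The period was tolled for 115 days by the automatic bankruptcy stay (February 15, 2011 to June 10, 2011), pushing the deadline to February 8, 2012.
No stated provision tolls the period for the defendant's absence, so the interval from October 1, 2010 to January 12, 2011 has no effect on the deadline.
None of the other events listed affects the running of the period under the stated rules.

February 8, 2012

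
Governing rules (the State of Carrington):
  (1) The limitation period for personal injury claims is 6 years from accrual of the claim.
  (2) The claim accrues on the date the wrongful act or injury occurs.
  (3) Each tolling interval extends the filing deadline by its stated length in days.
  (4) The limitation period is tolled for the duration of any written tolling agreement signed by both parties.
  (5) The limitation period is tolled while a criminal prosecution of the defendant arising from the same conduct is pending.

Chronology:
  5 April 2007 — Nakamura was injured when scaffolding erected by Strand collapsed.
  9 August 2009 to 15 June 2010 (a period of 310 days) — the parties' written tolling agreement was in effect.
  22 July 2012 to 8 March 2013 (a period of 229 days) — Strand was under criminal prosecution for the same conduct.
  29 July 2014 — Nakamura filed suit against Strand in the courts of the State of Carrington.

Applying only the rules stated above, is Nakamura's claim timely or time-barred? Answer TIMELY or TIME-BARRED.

TIMELY

The claim accrued on 5 April 2007, the date of the act.
Adding the 6 years base period to 5 April 2007 gives a deadline of 5 April 2013, before any tolling.
The period was tolled for 310 days by the written tolling agreement (9 August 2009 to 15 June 2010), pushing the deadline to 9 February 2014.
The period was tolled for 229 days by the pending criminal prosecution (22 July 2012 to 8 March 2013), pushing the deadline to 26 September 2014.
The 29 July 2014 filing precedes the 26 September 2014 deadline; the claim is timely.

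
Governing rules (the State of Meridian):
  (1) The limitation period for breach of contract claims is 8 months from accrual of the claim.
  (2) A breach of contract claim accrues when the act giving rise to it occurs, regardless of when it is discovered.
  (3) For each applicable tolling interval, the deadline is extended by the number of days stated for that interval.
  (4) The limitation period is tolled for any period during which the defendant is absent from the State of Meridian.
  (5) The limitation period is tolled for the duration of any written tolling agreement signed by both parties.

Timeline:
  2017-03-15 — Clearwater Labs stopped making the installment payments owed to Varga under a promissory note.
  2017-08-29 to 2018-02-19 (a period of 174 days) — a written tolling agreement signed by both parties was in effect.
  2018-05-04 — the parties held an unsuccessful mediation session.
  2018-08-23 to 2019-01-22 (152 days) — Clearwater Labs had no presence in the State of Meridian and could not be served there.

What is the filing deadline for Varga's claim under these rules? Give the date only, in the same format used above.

The limitation period began to run on 2017-03-15.
Adding the 8 months base period to 2017-03-15 gives a deadline of 2017-11-15, before any tolling.
The written tolling agreement from 2017-08-29 to 2018-02-19 tolled the period for 174 days, extending the deadline to 2018-05-08.
The defendant's absence from the jurisdiction from 2018-08-23 to 2019-01-22 began after the period had already run on 2018-05-08, so it has no tolling effect.
None of the other events listed affects the running of the period under the stated rules.

2018-05-08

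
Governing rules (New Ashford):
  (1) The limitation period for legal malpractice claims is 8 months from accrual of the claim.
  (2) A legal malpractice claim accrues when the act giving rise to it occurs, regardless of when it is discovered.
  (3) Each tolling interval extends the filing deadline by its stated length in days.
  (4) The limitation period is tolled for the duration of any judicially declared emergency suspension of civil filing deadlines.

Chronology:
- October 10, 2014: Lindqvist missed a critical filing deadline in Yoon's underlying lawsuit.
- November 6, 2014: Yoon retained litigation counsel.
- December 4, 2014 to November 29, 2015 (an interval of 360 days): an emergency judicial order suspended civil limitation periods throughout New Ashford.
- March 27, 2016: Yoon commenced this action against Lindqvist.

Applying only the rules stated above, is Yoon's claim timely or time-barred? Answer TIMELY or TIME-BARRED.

The claim accrued on October 10, 2014, when the wrongful act occurred.
Adding the 8 months base period to October 10, 2014 gives a deadline of June 10, 2015, before any tolling.
The period was tolled for 360 days by the emergency suspension of filing deadlines (December 4, 2014 to November 29, 2015), pushing the deadline to June 4, 2016.
Nothing else in the chronology tolls or restarts the period.
Filing on March 27, 2016 beat the June 4, 2016 deadline — the action is timely.

TIMELY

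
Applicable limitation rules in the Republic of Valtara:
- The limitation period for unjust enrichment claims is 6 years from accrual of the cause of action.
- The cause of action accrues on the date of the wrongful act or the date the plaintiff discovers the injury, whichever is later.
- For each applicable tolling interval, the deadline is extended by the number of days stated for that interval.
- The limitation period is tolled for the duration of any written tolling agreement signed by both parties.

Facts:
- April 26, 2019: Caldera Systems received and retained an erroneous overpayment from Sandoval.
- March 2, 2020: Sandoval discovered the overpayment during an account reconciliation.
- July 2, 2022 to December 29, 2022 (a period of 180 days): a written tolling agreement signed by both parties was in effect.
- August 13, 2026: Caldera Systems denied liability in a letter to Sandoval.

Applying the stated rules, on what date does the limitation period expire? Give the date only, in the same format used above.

The claim accrued on March 2, 2020 — the later of the April 26, 2019 act and the March 2, 2020 discovery.
6 years from March 2, 2020 is March 2, 2026.
The written tolling agreement from July 2, 2022 to December 29, 2022 tolled the period for 180 days, extending the deadline to August 29, 2026.
The other events in the timeline have no effect on the limitation period under the stated rules.

August 29, 2026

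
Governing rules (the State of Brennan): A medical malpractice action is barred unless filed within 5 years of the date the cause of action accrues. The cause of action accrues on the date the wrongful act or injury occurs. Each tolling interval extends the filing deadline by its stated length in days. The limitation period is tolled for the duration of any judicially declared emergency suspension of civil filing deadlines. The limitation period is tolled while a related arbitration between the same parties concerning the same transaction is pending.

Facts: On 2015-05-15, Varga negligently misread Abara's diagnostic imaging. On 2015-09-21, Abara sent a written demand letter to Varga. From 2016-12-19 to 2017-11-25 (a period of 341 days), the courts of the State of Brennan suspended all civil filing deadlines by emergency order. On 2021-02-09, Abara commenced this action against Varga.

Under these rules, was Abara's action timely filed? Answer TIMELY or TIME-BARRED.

TIMELY

The claim accrued on 2015-05-15, when the wrongful act occurred.
The untolled deadline — 5 years after 2015-05-15 — is 2020-05-15.
Because the emergency suspension of filing deadlines ran from 2016-12-19 to 2017-11-25, the deadline is extended by 341 days to 2021-04-21.
None of the other events listed affects the running of the period under the stated rules.
The 2021-02-09 filing precedes the 2021-04-21 deadline; the claim is timely.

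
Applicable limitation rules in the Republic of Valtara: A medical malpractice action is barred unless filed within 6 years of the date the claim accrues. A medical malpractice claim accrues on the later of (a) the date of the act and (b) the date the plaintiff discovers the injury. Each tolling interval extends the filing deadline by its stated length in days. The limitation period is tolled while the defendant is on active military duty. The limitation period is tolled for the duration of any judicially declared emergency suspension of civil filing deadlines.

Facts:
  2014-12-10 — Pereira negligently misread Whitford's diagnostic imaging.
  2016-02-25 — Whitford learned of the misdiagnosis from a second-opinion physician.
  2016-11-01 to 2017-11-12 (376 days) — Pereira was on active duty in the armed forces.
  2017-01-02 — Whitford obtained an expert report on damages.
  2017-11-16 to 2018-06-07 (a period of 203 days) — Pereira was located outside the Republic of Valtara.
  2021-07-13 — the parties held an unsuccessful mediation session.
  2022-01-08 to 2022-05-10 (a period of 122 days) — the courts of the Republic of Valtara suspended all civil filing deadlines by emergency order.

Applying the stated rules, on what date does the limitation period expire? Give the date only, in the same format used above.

Taking the later of the act (2014-12-10) and discovery (2016-02-25), the claim accrued on 2016-02-25.
6 years from 2016-02-25 is 2022-02-25.
Because the defendant's active military service ran from 2016-11-01 to 2017-11-12, the deadline is extended by 376 days to 2023-03-08.
The emergency suspension of filing deadlines from 2022-01-08 to 2022-05-10 tolled the period for 122 days, extending the deadline to 2023-07-08.
Although the defendant's absence ran from 2017-11-16 to 2018-06-07, the stated rules do not make that a tolling event, so it is disregarded.
Nothing else in the chronology tolls or restarts the period.

2023-07-08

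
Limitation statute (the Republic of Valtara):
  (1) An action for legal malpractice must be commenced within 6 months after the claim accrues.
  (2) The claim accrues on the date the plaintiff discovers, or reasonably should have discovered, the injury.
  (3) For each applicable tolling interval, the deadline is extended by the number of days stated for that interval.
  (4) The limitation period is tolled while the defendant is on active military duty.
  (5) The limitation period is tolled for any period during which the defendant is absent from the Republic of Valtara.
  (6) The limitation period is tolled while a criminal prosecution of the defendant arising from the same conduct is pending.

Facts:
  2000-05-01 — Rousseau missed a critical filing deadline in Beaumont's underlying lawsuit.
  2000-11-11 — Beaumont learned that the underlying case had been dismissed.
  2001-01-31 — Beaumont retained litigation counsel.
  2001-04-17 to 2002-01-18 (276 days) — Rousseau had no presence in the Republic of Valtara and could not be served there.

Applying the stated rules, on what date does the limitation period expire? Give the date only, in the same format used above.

The claim did not accrue until Beaumont discovered the injury on 2000-11-11; the 2000-05-01 act date does not start the clock under the stated rule.
6 months from 2000-11-11 is 2001-05-11.
The period was tolled for 276 days by the defendant's absence from the jurisdiction (2001-04-17 to 2002-01-18), pushing the deadline to 2002-02-11.
Nothing else in the chronology tolls or restarts the period.

2002-02-11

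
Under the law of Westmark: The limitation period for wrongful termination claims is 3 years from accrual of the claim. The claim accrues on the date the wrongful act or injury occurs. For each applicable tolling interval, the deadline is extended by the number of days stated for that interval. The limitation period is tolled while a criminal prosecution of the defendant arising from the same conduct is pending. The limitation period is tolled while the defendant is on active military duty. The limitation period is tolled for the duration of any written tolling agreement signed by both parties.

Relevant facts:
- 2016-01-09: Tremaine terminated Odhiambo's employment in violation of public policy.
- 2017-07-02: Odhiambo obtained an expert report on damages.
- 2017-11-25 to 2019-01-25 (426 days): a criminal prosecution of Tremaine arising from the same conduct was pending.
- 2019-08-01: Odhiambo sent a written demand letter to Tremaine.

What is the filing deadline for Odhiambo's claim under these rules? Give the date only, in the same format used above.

2020-03-10

The claim accrued on 2016-01-09, the date of the act.
3 years from 2016-01-09 is 2019-01-09.
Because the pending criminal prosecution ran from 2017-11-25 to 2019-01-25, the deadline is extended by 426 days to 2020-03-10.
The other events in the timeline have no effect on the limitation period under the stated rules.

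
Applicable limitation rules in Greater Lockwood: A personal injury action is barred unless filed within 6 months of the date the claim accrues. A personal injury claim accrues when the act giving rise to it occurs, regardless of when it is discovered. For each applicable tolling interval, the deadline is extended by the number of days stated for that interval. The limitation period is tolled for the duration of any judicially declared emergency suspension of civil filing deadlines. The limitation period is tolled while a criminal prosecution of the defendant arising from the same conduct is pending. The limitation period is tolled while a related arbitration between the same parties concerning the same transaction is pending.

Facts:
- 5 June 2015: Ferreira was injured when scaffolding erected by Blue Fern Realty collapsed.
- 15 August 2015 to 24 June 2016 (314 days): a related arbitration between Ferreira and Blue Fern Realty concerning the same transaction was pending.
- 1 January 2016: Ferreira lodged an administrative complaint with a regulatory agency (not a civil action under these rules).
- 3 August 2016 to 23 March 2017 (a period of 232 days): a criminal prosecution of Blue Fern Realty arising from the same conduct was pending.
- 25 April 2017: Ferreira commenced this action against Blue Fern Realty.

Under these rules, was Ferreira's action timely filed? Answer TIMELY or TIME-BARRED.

The claim accrued on 5 June 2015, the date of the act.
The untolled deadline — 6 months after 5 June 2015 — is 5 December 2015.
The period was tolled for 314 days by the pending related arbitration (15 August 2015 to 24 June 2016), pushing the deadline to 14 October 2016.
The period was tolled for 232 days by the pending criminal prosecution (3 August 2016 to 23 March 2017), pushing the deadline to 3 June 2017.
The other events in the timeline have no effect on the limitation period under the stated rules.
Ferreira filed on 25 April 2017, before the 3 June 2017 deadline, so the action is timely.

TIMELY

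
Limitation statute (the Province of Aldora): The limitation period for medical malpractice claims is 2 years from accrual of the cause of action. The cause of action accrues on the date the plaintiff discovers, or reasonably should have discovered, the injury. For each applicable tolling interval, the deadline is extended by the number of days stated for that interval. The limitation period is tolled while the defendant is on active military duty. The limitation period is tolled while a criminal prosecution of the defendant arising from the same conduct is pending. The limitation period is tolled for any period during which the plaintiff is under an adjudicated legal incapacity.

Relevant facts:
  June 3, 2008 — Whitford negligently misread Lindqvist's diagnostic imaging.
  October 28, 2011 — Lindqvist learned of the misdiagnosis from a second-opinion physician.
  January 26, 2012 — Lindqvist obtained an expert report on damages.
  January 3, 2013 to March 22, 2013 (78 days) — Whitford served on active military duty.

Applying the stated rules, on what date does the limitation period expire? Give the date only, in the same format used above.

The claim did not accrue until Lindqvist discovered the injury on October 28, 2011; the June 3, 2008 act date does not start the clock under the stated rule.
Adding the 2 years base period to October 28, 2011 gives a deadline of October 28, 2013, before any tolling.
The defendant's active military service from January 3, 2013 to March 22, 2013 tolled the period for 78 days, extending the deadline to January 14, 2014.
Nothing else in the chronology tolls or restarts the period.

January 14, 2014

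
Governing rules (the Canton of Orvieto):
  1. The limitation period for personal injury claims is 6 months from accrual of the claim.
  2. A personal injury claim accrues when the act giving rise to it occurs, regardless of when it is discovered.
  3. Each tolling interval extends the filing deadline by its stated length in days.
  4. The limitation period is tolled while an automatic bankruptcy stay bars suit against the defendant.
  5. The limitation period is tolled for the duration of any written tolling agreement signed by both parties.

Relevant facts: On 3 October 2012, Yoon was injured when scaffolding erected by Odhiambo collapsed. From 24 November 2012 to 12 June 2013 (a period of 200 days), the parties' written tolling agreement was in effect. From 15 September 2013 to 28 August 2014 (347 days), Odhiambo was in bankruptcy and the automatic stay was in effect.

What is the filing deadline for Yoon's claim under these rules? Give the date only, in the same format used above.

2 October 2014

The claim accrued on 3 October 2012, the date of the act.
6 months from 3 October 2012 is 3 April 2013.
The period was tolled for 200 days by the written tolling agreement (24 November 2012 to 12 June 2013), pushing the deadline to 20 October 2013.
The period was tolled for 347 days by the automatic bankruptcy stay (15 September 2013 to 28 August 2014), pushing the deadline to 2 October 2014.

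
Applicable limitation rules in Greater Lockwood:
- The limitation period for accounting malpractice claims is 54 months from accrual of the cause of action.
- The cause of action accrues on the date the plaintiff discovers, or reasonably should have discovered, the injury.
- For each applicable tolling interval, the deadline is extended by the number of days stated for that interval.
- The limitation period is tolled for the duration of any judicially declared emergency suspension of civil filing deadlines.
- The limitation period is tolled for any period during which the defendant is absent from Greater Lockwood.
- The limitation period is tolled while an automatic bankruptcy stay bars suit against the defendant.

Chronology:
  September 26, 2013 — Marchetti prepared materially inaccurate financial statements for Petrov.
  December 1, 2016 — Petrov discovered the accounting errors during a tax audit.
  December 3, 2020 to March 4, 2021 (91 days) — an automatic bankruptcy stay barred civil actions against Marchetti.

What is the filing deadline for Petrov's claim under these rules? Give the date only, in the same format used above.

Under the discovery rule, the claim accrued on December 1, 2016, when Petrov discovered the injury — not on the September 26, 2013 date of the underlying act.
54 months from December 1, 2016 is June 1, 2021.
The period was tolled for 91 days by the automatic bankruptcy stay (December 3, 2020 to March 4, 2021), pushing the deadline to August 31, 2021.

August 31, 2021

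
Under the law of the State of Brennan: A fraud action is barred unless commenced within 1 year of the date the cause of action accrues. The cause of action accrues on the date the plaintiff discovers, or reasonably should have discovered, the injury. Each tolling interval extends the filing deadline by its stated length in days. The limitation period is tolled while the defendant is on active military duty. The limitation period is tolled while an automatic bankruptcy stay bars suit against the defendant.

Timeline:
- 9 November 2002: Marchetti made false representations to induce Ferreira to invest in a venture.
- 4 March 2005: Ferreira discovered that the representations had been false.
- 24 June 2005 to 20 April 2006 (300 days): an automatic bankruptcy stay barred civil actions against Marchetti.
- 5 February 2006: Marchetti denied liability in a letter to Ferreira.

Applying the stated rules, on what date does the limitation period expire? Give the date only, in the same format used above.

29 December 2006

The claim did not accrue until Ferreira discovered the injury on 4 March 2005; the 9 November 2002 act date does not start the clock under the stated rule.
1 year from 4 March 2005 is 4 March 2006.
Because the automatic bankruptcy stay ran from 24 June 2005 to 20 April 2006, the deadline is extended by 300 days to 29 December 2006.
Nothing else in the chronology tolls or restarts the period.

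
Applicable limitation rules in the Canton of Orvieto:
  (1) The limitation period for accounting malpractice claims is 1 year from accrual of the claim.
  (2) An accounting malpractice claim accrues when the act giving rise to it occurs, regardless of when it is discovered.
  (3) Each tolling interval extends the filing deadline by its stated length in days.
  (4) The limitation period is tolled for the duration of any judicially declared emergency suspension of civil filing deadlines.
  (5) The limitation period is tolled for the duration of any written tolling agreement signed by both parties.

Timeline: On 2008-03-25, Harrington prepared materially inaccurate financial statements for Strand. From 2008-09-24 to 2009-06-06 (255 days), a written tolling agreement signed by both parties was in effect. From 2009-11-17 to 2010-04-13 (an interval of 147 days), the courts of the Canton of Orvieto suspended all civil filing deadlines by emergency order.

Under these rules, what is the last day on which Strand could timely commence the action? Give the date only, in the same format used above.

The claim accrued on 2008-03-25, the date of the act.
1 year from 2008-03-25 is 2009-03-25.
The period was tolled for 255 days by the written tolling agreement (2008-09-24 to 2009-06-06), pushing the deadline to 2009-12-05.
The period was tolled for 147 days by the emergency suspension of filing deadlines (2009-11-17 to 2010-04-13), pushing the deadline to 2010-05-01.

2010-05-01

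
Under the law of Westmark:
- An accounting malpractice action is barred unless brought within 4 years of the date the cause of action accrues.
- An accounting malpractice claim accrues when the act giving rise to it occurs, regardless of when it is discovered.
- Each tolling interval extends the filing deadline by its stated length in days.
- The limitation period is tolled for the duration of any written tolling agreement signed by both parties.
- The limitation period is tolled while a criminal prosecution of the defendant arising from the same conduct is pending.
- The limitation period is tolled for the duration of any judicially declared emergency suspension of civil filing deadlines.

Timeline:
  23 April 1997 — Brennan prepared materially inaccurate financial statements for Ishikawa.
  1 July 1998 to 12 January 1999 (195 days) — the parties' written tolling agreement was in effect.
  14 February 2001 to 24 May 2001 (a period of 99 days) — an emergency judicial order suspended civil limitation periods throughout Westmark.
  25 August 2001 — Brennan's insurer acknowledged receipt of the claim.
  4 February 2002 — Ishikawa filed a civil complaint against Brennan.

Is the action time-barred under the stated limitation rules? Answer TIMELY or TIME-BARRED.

The cause of action accrued on 23 April 1997, the date of the act.
The untolled deadline — 4 years after 23 April 1997 — is 23 April 2001.
The period was tolled for 195 days by the written tolling agreement (1 July 1998 to 12 January 1999), pushing the deadline to 4 November 2001.
The emergency suspension of filing deadlines from 14 February 2001 to 24 May 2001 tolled the period for 99 days, extending the deadline to 11 February 2002.
None of the other events listed affects the running of the period under the stated rules.
The 4 February 2002 filing precedes the 11 February 2002 deadline; the claim is timely.

TIMELY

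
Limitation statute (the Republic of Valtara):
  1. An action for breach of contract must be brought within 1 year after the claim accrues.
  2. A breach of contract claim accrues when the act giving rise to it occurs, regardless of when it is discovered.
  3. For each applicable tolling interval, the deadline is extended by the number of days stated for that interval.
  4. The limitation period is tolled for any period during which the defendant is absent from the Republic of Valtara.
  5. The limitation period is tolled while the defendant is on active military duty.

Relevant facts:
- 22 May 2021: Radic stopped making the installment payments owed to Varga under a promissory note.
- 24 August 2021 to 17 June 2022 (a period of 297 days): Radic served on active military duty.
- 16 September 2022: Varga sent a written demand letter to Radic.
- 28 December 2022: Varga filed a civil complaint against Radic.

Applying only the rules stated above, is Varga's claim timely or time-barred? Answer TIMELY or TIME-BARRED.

The claim accrued on 22 May 2021, the date of the act.
The untolled deadline — 1 year after 22 May 2021 — is 22 May 2022.
The period was tolled for 297 days by the defendant's active military service (24 August 2021 to 17 June 2022), pushing the deadline to 15 March 2023.
Nothing else in the chronology tolls or restarts the period.
The 28 December 2022 filing precedes the 15 March 2023 deadline; the claim is timely.

TIMELY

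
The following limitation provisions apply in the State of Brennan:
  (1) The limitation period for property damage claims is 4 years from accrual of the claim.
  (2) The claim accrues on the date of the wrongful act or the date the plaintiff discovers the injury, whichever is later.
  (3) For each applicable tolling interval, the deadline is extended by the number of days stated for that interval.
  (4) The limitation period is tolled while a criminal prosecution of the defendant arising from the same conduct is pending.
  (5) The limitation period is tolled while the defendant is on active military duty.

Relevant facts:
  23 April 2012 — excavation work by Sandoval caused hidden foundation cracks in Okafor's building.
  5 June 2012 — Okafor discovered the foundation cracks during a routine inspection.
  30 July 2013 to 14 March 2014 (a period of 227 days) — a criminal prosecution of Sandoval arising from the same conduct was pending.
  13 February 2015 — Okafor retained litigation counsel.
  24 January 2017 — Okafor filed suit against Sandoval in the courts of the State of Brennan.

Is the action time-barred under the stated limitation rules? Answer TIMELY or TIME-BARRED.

TIME-BARRED

Taking the later of the act (23 April 2012) and discovery (5 June 2012), the claim accrued on 5 June 2012.
The untolled deadline — 4 years after 5 June 2012 — is 5 June 2016.
The period was tolled for 227 days by the pending criminal prosecution (30 July 2013 to 14 March 2014), pushing the deadline to 18 January 2017.
The other events in the timeline have no effect on the limitation period under the stated rules.
Okafor filed on 24 January 2017, after the 18 January 2017 deadline, so the action is time-barred.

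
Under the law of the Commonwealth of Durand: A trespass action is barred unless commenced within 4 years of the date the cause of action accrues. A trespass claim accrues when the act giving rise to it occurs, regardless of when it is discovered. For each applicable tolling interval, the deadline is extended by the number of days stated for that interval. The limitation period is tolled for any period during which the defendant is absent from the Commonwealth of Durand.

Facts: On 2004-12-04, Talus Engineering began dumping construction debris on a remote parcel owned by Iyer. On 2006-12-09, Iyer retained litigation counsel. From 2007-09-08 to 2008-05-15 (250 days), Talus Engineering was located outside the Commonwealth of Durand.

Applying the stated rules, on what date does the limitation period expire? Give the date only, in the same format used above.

The limitation period began to run on 2004-12-04.
Adding the 4 years base period to 2004-12-04 gives a deadline of 2008-12-04, before any tolling.
The period was tolled for 250 days by the defendant's absence from the jurisdiction (2007-09-08 to 2008-05-15), pushing the deadline to 2009-08-11.
Nothing else in the chronology tolls or restarts the period.

2009-08-11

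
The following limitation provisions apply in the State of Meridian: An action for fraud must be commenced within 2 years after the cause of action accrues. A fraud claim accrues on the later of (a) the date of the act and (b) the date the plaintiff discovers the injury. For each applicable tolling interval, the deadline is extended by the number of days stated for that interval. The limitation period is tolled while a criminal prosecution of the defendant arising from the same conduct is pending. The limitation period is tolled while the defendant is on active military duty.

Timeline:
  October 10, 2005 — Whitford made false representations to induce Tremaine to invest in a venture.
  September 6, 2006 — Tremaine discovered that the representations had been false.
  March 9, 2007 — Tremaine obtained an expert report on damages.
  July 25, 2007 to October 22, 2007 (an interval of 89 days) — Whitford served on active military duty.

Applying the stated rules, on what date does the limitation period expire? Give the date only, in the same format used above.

Because discovery on September 6, 2006 post-dates the October 10, 2005 act, accrual under the later-of rule falls on September 6, 2006.
Adding the 2 years base period to September 6, 2006 gives a deadline of September 6, 2008, before any tolling.
Because the defendant's active military service ran from July 25, 2007 to October 22, 2007, the deadline is extended by 89 days to December 4, 2008.
Nothing else in the chronology tolls or restarts the period.

December 4, 2008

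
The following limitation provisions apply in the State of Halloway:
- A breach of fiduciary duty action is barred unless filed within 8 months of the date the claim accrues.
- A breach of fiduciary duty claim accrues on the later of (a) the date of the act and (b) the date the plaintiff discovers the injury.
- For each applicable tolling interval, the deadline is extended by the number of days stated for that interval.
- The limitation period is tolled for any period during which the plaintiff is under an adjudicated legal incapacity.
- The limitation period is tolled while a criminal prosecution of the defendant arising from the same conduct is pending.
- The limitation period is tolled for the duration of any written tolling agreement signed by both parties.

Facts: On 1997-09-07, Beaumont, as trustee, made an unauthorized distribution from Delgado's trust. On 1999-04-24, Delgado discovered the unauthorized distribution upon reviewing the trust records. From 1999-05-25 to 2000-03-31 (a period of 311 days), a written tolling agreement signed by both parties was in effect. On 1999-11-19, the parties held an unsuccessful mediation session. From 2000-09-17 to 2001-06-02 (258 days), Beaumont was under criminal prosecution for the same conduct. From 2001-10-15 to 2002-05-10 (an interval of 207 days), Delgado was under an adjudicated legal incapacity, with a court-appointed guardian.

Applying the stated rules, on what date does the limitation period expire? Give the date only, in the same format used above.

2001-07-15

The claim accrued on 1999-04-24 — the later of the 1997-09-07 act and the 1999-04-24 discovery.
The untolled deadline — 8 months after 1999-04-24 — is 1999-12-24.
The written tolling agreement from 1999-05-25 to 2000-03-31 tolled the period for 311 days, extending the deadline to 2000-10-30.
The period was tolled for 258 days by the pending criminal prosecution (2000-09-17 to 2001-06-02), pushing the deadline to 2001-07-15.
The plaintiff's legal incapacity from 2001-10-15 to 2002-05-10 began after the period had already run on 2001-07-15, so it has no tolling effect.
The other events in the timeline have no effect on the limitation period under the stated rules.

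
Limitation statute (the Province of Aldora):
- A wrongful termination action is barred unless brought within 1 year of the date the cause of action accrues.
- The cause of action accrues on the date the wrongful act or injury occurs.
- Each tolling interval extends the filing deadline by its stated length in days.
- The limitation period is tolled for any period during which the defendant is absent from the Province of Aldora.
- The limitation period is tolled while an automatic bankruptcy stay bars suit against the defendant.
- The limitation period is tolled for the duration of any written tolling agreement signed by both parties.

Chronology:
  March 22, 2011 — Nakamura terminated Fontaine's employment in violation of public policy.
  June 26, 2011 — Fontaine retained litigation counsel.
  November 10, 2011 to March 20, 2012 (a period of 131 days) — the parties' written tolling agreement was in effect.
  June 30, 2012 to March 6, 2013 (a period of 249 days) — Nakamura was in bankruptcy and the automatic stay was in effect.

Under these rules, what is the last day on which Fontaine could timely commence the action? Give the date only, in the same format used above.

The cause of action accrued on March 22, 2011, the date of the act.
Adding the 1 year base period to March 22, 2011 gives a deadline of March 22, 2012, before any tolling.
Because the written tolling agreement ran from November 10, 2011 to March 20, 2012, the deadline is extended by 131 days to July 31, 2012.
Because the automatic bankruptcy stay ran from June 30, 2012 to March 6, 2013, the deadline is extended by 249 days to April 6, 2013.
None of the other events listed affects the running of the period under the stated rules.

April 6, 2013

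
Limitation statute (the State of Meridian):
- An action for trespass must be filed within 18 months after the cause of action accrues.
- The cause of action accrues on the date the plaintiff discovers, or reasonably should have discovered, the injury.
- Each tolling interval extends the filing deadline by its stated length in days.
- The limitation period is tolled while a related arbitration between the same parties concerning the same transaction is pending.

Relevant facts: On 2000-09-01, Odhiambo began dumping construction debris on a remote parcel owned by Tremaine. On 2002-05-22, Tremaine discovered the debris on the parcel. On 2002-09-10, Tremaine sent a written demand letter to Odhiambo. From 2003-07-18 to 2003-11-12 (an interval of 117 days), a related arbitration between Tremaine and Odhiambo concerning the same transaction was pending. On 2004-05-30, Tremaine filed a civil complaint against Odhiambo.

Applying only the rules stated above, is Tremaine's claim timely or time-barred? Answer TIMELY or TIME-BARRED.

TIME-BARRED

Under the discovery rule, the claim accrued on 2002-05-22, when Tremaine discovered the injury — not on the 2000-09-01 date of the underlying act.
The untolled deadline — 18 months after 2002-05-22 — is 2003-11-22.
Because the pending related arbitration ran from 2003-07-18 to 2003-11-12, the deadline is extended by 117 days to 2004-03-18.
None of the other events listed affects the running of the period under the stated rules.
The 2004-05-30 filing falls after the 2004-03-18 deadline; the claim is time-barred.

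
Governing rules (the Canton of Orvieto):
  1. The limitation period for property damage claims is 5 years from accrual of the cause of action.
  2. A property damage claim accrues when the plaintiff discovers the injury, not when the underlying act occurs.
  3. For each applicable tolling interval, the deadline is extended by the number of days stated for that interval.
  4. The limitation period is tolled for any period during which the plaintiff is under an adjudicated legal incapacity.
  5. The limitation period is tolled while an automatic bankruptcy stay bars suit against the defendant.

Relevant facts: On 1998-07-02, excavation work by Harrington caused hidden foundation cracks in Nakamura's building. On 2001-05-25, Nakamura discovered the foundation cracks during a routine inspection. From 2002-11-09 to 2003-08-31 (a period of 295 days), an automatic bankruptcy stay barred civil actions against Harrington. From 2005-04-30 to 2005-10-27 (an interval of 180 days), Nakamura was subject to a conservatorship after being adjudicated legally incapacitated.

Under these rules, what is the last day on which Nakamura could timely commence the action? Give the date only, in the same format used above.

2007-09-12

The claim did not accrue until Nakamura discovered the injury on 2001-05-25; the 1998-07-02 act date does not start the clock under the stated rule.
The untolled deadline — 5 years after 2001-05-25 — is 2006-05-25.
The automatic bankruptcy stay from 2002-11-09 to 2003-08-31 tolled the period for 295 days, extending the deadline to 2007-03-16.
The period was tolled for 180 days by the plaintiff's legal incapacity (2005-04-30 to 2005-10-27), pushing the deadline to 2007-09-12.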